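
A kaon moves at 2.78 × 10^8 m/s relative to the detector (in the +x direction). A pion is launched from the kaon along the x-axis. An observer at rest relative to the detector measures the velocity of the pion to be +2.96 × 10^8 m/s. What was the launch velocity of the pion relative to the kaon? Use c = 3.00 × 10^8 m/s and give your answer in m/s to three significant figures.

+2.10 × 10^8 m/s

v = 0.927c, u = 0.987c.
Invert the composition law: u' = (u − v)/(1 − uv/c²).
u' = (0.987 − 0.927) / (1 − (0.987)(0.927)) = 0.0600/0.0857 = 0.7002.
u' = 0.7002 × 3.00 × 10^8 m/s.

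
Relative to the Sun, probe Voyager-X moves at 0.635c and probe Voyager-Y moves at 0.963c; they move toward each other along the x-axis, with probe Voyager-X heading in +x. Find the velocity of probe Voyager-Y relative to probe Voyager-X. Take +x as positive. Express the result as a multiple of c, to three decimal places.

-0.992c

β_A = 0.635, β_B = -0.963.
Transform to A's frame with the inverse velocity-addition law: u' = (u − v)/(1 − uv/c²), taking u = β_B and v = β_A.
u' = (-0.963 − 0.635) / (1 − (0.635)(-0.963)) = -1.5980/1.6115 = -0.9916.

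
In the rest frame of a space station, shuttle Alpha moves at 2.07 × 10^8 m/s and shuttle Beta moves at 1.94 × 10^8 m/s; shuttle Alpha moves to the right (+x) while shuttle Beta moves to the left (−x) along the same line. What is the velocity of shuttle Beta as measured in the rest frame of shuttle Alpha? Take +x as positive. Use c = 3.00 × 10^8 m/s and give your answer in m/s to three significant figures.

β_A = 0.690, β_B = -0.647 (dividing each by c = 3.00 × 10^8 m/s).
Transform to A's frame with the inverse velocity-addition law: u' = (u − v)/(1 − uv/c²), taking u = β_B and v = β_A.
u' = (-0.647 − 0.690) / (1 − (0.690)(-0.647)) = -1.3367/1.4462 = -0.9243.
u' = -0.9243 × 3.00 × 10^8 m/s.

-2.77 × 10^8 m/s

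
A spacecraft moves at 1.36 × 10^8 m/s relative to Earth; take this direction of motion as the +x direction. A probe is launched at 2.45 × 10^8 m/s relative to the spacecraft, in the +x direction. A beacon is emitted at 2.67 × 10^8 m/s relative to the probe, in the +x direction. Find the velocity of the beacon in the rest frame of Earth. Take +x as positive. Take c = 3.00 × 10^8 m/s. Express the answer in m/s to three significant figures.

Apply u = (u' + v)/(1 + u'v/c²) successively, working outward toward Earth.
(Dividing each given speed by c = 3.00 × 10^8 m/s to work in units of c.)
Start: velocity of the spacecraft relative to Earth = 0.4533c.
Compose with the probe (u' = 0.817 in the spacecraft frame): u_1 = (0.817 + 0.453) / (1 + 0.817·0.453) = 1.2700/1.3702 = 0.9269.
Compose with the beacon (u' = 0.890 in the probe frame): u_2 = (0.890 + 0.927) / (1 + 0.890·0.927) = 1.8169/1.8249 = 0.9956.
So u = 0.9956 × 3.00 × 10^8 m/s.

2.99 × 10^8 m/s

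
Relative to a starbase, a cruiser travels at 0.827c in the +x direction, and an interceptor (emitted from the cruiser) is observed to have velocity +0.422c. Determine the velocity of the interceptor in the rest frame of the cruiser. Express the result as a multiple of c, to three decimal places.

-0.622c

Invert the composition law: u' = (u − v)/(1 − uv/c²).
u' = (0.422 − 0.827) / (1 − (0.422)(0.827)) = -0.4050/0.6510 = -0.6221.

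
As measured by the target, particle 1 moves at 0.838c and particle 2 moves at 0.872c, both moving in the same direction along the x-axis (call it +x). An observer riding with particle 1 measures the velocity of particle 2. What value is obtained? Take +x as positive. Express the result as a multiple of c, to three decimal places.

+0.126c

β_A = 0.838, β_B = 0.872.
Transform to A's frame with the inverse velocity-addition law: u' = (u − v)/(1 − uv/c²), taking u = β_B and v = β_A.
u' = (0.872 − 0.838) / (1 − (0.838)(0.872)) = 0.0340/0.2693 = 0.1263.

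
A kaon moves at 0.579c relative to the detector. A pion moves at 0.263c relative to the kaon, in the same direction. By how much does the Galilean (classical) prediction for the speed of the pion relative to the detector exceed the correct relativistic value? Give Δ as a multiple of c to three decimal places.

Δ = 0.111c

Galilean: u_cl = 0.263 + 0.579 = 0.8420.
Relativistic: u_rel = (0.263 + 0.579) / (1 + 0.263·0.579) = 0.8420/1.1523 = 0.7307.
Δ = 0.8420 − 0.7307 = 0.1113.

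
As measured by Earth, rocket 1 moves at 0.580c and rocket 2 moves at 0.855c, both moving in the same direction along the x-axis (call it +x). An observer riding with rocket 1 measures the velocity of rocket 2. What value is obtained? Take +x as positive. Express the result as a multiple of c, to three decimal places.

+0.546c

β_A = 0.580, β_B = 0.855.
Transform to A's frame with the inverse velocity-addition law: u' = (u − v)/(1 − uv/c²), taking u = β_B and v = β_A.
u' = (0.855 − 0.580) / (1 − (0.580)(0.855)) = 0.2750/0.5041 = 0.5455.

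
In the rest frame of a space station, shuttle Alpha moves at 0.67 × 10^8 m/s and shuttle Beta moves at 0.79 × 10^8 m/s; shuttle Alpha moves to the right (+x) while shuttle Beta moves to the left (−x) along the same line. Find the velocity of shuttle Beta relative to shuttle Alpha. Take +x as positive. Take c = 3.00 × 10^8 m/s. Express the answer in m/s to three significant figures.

β_A = 0.223, β_B = -0.263 (dividing each by c = 3.00 × 10^8 m/s).
Transform to A's frame with the inverse velocity-addition law: u' = (u − v)/(1 − uv/c²), taking u = β_B and v = β_A.
u' = (-0.263 − 0.223) / (1 − (0.223)(-0.263)) = -0.4867/1.0588 = -0.4596.
u' = -0.4596 × 3.00 × 10^8 m/s.

-1.38 × 10^8 m/s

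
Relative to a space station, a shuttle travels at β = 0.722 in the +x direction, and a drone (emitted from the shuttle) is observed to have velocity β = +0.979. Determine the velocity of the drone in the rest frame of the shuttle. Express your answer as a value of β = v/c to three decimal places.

Invert the composition law: u' = (u − v)/(1 − uv/c²).
u' = (0.979 − 0.722) / (1 − (0.979)(0.722)) = 0.2570/0.2932 = 0.8766.

β = +0.877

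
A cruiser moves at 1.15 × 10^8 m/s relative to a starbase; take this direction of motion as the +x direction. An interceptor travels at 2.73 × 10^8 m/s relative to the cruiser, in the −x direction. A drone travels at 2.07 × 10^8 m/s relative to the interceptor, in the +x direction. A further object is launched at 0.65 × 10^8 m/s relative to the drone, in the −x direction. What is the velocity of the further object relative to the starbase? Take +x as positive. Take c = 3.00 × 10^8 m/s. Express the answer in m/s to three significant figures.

Apply u = (u' + v)/(1 + u'v/c²) successively, working outward toward the starbase.
(Dividing each given speed by c = 3.00 × 10^8 m/s to work in units of c.)
Start: velocity of the cruiser relative to the starbase = 0.3833c.
Compose with the interceptor (u' = -0.910 in the cruiser frame): u_1 = (-0.910 + 0.383) / (1 + (-0.910)·0.383) = -0.5267/0.6512 = -0.8088.
Compose with the drone (u' = 0.690 in the interceptor frame): u_2 = (0.690 + (-0.809)) / (1 + 0.690·(-0.809)) = -0.1188/0.4419 = -0.2688.
Compose with the further object (u' = -0.217 in the drone frame): u_3 = (-0.217 + (-0.269)) / (1 + (-0.217)·(-0.269)) = -0.4855/1.0582 = -0.4588.
So u = -0.4588 × 3.00 × 10^8 m/s.

-1.38 × 10^8 m/s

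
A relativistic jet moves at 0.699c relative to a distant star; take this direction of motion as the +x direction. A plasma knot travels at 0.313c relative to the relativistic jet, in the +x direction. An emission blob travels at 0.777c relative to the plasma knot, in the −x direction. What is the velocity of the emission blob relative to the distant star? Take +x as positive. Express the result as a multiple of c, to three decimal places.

+0.150c

Apply u = (u' + v)/(1 + u'v/c²) successively, working outward toward the distant star.
Start: velocity of the relativistic jet relative to the distant star = 0.6990c.
Compose with the plasma knot (u' = 0.313 in the relativistic jet frame): u_1 = (0.313 + 0.699) / (1 + 0.313·0.699) = 1.0120/1.2188 = 0.8303.
Compose with the emission blob (u' = -0.777 in the plasma knot frame): u_2 = (-0.777 + 0.830) / (1 + (-0.777)·0.830) = 0.0533/0.3548 = 0.1503.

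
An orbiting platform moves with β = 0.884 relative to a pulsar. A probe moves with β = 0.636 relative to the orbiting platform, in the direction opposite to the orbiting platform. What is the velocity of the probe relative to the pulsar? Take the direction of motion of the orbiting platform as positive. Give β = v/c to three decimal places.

β = +0.566

With v = 0.884 and u' = -0.636 (in units of c),
u = (u' + v)/(1 + u'v/c²):
u = (-0.636 + 0.884) / (1 + (-0.636)·0.884) = 0.2480/0.4378 = 0.5665
(Galilean addition would give +0.248c.)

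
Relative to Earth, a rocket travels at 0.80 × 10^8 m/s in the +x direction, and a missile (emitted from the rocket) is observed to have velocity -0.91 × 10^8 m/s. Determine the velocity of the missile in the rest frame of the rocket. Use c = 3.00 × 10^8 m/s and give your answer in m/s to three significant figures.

-1.58 × 10^8 m/s

v = 0.267c, u = -0.303c.
Invert the composition law: u' = (u − v)/(1 − uv/c²).
u' = (-0.303 − 0.267) / (1 − (-0.303)(0.267)) = -0.5700/1.0809 = -0.5273.
u' = -0.5273 × 3.00 × 10^8 m/s.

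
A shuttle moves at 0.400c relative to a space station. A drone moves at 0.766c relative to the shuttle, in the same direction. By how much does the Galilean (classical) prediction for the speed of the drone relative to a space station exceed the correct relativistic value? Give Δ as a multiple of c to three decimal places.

Galilean: u_cl = 0.766 + 0.400 = 1.1660.
Relativistic: u_rel = (0.766 + 0.400) / (1 + 0.766·0.400) = 1.1660/1.3064 = 0.8925.
Δ = 1.1660 − 0.8925 = 0.2735.
(The classical prediction exceeds c; the relativistic result does not.)

Δ = 0.273c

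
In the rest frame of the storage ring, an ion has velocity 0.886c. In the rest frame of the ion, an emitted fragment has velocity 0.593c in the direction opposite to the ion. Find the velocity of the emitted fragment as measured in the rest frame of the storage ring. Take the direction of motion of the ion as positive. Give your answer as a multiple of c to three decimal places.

+0.617c

With v = 0.886 and u' = -0.593 (in units of c),
u = (u' + v)/(1 + u'v/c²):
u = (-0.593 + 0.886) / (1 + (-0.593)·0.886) = 0.2930/0.4746 = 0.6174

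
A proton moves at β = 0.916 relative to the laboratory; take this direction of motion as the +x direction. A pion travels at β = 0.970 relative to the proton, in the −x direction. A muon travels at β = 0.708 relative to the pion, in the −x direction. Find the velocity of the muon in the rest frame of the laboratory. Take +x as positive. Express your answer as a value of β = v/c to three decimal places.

β = -0.888

Apply u = (u' + v)/(1 + u'v/c²) successively, working outward toward the laboratory.
Start: velocity of the proton relative to the laboratory = 0.9160c.
Compose with the pion (u' = -0.970 in the proton frame): u_1 = (-0.970 + 0.916) / (1 + (-0.970)·0.916) = -0.0540/0.1115 = -0.4844.
Compose with the muon (u' = -0.708 in the pion frame): u_2 = (-0.708 + (-0.484)) / (1 + (-0.708)·(-0.484)) = -1.1924/1.3429 = -0.8879.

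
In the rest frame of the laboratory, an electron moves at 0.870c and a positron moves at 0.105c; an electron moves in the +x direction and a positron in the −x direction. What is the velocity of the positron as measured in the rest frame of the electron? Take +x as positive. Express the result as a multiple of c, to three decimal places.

β_A = 0.870, β_B = -0.105.
Transform to A's frame with the inverse velocity-addition law: u' = (u − v)/(1 − uv/c²), taking u = β_B and v = β_A.
u' = (-0.105 − 0.870) / (1 − (0.870)(-0.105)) = -0.9750/1.0914 = -0.8934.

-0.893c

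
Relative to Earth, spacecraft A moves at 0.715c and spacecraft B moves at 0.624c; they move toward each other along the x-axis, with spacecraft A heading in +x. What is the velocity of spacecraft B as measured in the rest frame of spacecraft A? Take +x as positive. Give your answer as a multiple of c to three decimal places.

β_A = 0.715, β_B = -0.624.
Transform to A's frame with the inverse velocity-addition law: u' = (u − v)/(1 − uv/c²), taking u = β_B and v = β_A.
u' = (-0.624 − 0.715) / (1 − (0.715)(-0.624)) = -1.3390/1.4462 = -0.9259.

-0.926c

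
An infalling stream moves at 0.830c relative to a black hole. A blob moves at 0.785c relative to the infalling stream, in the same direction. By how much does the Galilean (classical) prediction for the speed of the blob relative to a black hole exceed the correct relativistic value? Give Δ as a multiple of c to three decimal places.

Galilean: u_cl = 0.785 + 0.830 = 1.6150.
Relativistic: u_rel = (0.785 + 0.830) / (1 + 0.785·0.830) = 1.6150/1.6516 = 0.9779.
Δ = 1.6150 − 0.9779 = 0.6371.
(The classical prediction exceeds c; the relativistic result does not.)

Δ = 0.637c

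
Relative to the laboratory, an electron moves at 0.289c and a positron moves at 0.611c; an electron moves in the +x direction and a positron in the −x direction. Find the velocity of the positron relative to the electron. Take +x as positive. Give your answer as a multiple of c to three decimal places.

β_A = 0.289, β_B = -0.611.
Transform to A's frame with the inverse velocity-addition law: u' = (u − v)/(1 − uv/c²), taking u = β_B and v = β_A.
u' = (-0.611 − 0.289) / (1 − (0.289)(-0.611)) = -0.9000/1.1766 = -0.7649.

-0.765c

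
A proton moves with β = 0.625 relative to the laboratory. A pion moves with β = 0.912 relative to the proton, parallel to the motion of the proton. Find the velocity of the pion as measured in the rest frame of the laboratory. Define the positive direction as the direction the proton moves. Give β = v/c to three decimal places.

β = 0.979

With v = 0.625 and u' = 0.912 (in units of c),
u = (u' + v)/(1 + u'v/c²):
u = (0.912 + 0.625) / (1 + 0.912·0.625) = 1.5370/1.5700 = 0.9790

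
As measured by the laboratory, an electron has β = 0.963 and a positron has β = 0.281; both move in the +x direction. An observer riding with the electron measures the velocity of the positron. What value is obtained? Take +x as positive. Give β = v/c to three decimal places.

β = -0.935

β_A = 0.963, β_B = 0.281.
Transform to A's frame with the inverse velocity-addition law: u' = (u − v)/(1 − uv/c²), taking u = β_B and v = β_A.
u' = (0.281 − 0.963) / (1 − (0.963)(0.281)) = -0.6820/0.7294 = -0.9350.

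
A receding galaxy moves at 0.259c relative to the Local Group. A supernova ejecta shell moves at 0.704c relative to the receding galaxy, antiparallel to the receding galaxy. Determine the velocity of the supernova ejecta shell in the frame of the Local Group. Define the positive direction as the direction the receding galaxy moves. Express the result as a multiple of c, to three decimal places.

With v = 0.259 and u' = -0.704 (in units of c),
u = (u' + v)/(1 + u'v/c²):
u = (-0.704 + 0.259) / (1 + (-0.704)·0.259) = -0.4450/0.8177 = -0.5442

-0.544c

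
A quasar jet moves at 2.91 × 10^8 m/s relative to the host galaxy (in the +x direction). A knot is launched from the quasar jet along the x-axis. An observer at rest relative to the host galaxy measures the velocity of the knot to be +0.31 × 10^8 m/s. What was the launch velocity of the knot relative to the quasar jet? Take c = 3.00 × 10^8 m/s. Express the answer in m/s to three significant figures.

v = 0.970c, u = 0.103c.
Invert the composition law: u' = (u − v)/(1 − uv/c²).
u' = (0.103 − 0.970) / (1 − (0.103)(0.970)) = -0.8667/0.8998 = -0.9632.
u' = -0.9632 × 3.00 × 10^8 m/s.

-2.89 × 10^8 m/s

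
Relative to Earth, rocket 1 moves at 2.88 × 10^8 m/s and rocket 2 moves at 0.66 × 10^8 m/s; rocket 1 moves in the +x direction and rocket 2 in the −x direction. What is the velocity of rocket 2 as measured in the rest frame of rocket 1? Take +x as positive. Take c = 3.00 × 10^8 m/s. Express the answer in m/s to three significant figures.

-2.92 × 10^8 m/s

β_A = 0.960, β_B = -0.220 (dividing each by c = 3.00 × 10^8 m/s).
Transform to A's frame with the inverse velocity-addition law: u' = (u − v)/(1 − uv/c²), taking u = β_B and v = β_A.
u' = (-0.220 − 0.960) / (1 − (0.960)(-0.220)) = -1.1800/1.2112 = -0.9742.
u' = -0.9742 × 3.00 × 10^8 m/s.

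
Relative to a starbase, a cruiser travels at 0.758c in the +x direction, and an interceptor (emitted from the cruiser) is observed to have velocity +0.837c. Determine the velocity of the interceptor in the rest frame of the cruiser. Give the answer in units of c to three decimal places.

Invert the composition law: u' = (u − v)/(1 − uv/c²).
u' = (0.837 − 0.758) / (1 − (0.837)(0.758)) = 0.0790/0.3656 = 0.2161.

+0.216c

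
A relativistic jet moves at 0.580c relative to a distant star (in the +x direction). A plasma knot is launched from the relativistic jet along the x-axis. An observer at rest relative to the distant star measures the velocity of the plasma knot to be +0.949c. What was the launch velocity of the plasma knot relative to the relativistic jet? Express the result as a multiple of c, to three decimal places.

Invert the composition law: u' = (u − v)/(1 − uv/c²).
u' = (0.949 − 0.580) / (1 − (0.949)(0.580)) = 0.3690/0.4496 = 0.8208.

+0.821c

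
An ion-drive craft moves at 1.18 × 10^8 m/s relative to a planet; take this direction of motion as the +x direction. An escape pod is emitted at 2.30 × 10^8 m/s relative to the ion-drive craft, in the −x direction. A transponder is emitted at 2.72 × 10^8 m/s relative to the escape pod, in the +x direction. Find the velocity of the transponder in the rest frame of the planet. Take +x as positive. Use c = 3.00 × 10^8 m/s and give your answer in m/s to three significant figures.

+2.17 × 10^8 m/s

Apply u = (u' + v)/(1 + u'v/c²) successively, working outward toward the planet.
(Dividing each given speed by c = 3.00 × 10^8 m/s to work in units of c.)
Start: velocity of the ion-drive craft relative to the planet = 0.3933c.
Compose with the escape pod (u' = -0.767 in the ion-drive craft frame): u_1 = (-0.767 + 0.393) / (1 + (-0.767)·0.393) = -0.3733/0.6984 = -0.5345.
Compose with the transponder (u' = 0.907 in the escape pod frame): u_2 = (0.907 + (-0.535)) / (1 + 0.907·(-0.535)) = 0.3721/0.5154 = 0.7221.
So u = 0.7221 × 3.00 × 10^8 m/s.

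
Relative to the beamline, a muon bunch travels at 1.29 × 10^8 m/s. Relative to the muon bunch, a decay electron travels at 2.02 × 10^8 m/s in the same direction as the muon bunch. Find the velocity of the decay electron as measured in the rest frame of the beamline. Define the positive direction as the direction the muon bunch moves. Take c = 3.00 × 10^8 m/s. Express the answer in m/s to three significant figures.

In units of c (dividing by 3.00 × 10^8 m/s): v = 0.430, u' = 0.673.
u = (u' + v)/(1 + u'v/c²):
u = (0.673 + 0.430) / (1 + 0.673·0.430) = 1.1033/1.2895 = 0.8556
Converting back: u = 0.8556 × 3.00 × 10^8 m/s.

2.57 × 10^8 m/s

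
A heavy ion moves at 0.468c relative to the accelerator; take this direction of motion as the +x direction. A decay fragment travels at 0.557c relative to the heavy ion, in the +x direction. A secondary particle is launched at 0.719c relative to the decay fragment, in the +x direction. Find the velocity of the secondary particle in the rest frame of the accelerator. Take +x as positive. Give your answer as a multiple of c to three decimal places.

0.967c

Apply u = (u' + v)/(1 + u'v/c²) successively, working outward toward the accelerator.
Start: velocity of the heavy ion relative to the accelerator = 0.4680c.
Compose with the decay fragment (u' = 0.557 in the heavy ion frame): u_1 = (0.557 + 0.468) / (1 + 0.557·0.468) = 1.0250/1.2607 = 0.8131.
Compose with the secondary particle (u' = 0.719 in the decay fragment frame): u_2 = (0.719 + 0.813) / (1 + 0.719·0.813) = 1.5321/1.5846 = 0.9668.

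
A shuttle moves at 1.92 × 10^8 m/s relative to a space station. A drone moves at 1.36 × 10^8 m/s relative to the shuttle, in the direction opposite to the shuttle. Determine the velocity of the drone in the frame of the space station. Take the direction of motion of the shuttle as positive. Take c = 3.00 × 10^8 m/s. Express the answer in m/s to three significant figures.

In units of c (dividing by 3.00 × 10^8 m/s): v = 0.640, u' = -0.453.
u = (u' + v)/(1 + u'v/c²):
u = (-0.453 + 0.640) / (1 + (-0.453)·0.640) = 0.1867/0.7099 = 0.2630
Converting back: u = 0.2630 × 3.00 × 10^8 m/s.

+7.89 × 10^7 m/s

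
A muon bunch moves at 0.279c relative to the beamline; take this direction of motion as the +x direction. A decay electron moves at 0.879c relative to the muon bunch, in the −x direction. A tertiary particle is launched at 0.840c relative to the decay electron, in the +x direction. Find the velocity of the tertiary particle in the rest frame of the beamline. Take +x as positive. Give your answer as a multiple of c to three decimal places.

Apply u = (u' + v)/(1 + u'v/c²) successively, working outward toward the beamline.
Start: velocity of the muon bunch relative to the beamline = 0.2790c.
Compose with the decay electron (u' = -0.879 in the muon bunch frame): u_1 = (-0.879 + 0.279) / (1 + (-0.879)·0.279) = -0.6000/0.7548 = -0.7950.
Compose with the tertiary particle (u' = 0.840 in the decay electron frame): u_2 = (0.840 + (-0.795)) / (1 + 0.840·(-0.795)) = 0.0450/0.3322 = 0.1356.

+0.136c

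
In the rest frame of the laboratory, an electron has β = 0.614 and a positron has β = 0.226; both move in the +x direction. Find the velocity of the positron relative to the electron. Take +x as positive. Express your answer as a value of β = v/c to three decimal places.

β = -0.451

β_A = 0.614, β_B = 0.226.
Transform to A's frame with the inverse velocity-addition law: u' = (u − v)/(1 − uv/c²), taking u = β_B and v = β_A.
u' = (0.226 − 0.614) / (1 − (0.614)(0.226)) = -0.3880/0.8612 = -0.4505.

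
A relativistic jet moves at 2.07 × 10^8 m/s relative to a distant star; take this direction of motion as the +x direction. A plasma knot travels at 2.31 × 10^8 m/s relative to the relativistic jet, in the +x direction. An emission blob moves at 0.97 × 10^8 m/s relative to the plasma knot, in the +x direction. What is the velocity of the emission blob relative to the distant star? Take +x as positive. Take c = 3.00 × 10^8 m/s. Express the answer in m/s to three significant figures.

Apply u = (u' + v)/(1 + u'v/c²) successively, working outward toward the distant star.
(Dividing each given speed by c = 3.00 × 10^8 m/s to work in units of c.)
Start: velocity of the relativistic jet relative to the distant star = 0.6900c.
Compose with the plasma knot (u' = 0.770 in the relativistic jet frame): u_1 = (0.770 + 0.690) / (1 + 0.770·0.690) = 1.4600/1.5313 = 0.9534.
Compose with the emission blob (u' = 0.323 in the plasma knot frame): u_2 = (0.323 + 0.953) / (1 + 0.323·0.953) = 1.2768/1.3083 = 0.9759.
So u = 0.9759 × 3.00 × 10^8 m/s.

2.93 × 10^8 m/s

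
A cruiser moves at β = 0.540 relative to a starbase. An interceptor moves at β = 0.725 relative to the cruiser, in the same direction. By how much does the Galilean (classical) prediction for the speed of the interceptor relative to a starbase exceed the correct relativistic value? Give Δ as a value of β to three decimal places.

Galilean: u_cl = 0.725 + 0.540 = 1.2650.
Relativistic: u_rel = (0.725 + 0.540) / (1 + 0.725·0.540) = 1.2650/1.3915 = 0.9091.
Δ = 1.2650 − 0.9091 = 0.3559.
(The classical prediction exceeds c; the relativistic result does not.)

Δ = 0.356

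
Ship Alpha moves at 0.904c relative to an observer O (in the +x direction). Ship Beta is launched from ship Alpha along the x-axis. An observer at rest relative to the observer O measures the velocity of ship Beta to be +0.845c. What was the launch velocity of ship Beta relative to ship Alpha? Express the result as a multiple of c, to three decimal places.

Invert the composition law: u' = (u − v)/(1 − uv/c²).
u' = (0.845 − 0.904) / (1 − (0.845)(0.904)) = -0.0590/0.2361 = -0.2499.

-0.250c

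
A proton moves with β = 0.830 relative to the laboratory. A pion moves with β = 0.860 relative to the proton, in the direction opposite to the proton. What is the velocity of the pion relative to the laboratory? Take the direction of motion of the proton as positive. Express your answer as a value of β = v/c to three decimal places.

With v = 0.830 and u' = -0.860 (in units of c),
u = (u' + v)/(1 + u'v/c²):
u = (-0.860 + 0.830) / (1 + (-0.860)·0.830) = -0.0300/0.2862 = -0.1048

β = -0.105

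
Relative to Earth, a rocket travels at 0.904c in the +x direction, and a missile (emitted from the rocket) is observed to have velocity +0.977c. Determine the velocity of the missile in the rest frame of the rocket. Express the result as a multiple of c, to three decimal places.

+0.625c

Invert the composition law: u' = (u − v)/(1 − uv/c²).
u' = (0.977 − 0.904) / (1 − (0.977)(0.904)) = 0.0730/0.1168 = 0.6250.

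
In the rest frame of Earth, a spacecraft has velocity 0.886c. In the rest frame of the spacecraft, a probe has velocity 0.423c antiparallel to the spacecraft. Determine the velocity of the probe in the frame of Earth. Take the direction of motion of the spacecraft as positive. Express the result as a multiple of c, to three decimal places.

+0.741c

With v = 0.886 and u' = -0.423 (in units of c),
u = (u' + v)/(1 + u'v/c²):
u = (-0.423 + 0.886) / (1 + (-0.423)·0.886) = 0.4630/0.6252 = 0.7405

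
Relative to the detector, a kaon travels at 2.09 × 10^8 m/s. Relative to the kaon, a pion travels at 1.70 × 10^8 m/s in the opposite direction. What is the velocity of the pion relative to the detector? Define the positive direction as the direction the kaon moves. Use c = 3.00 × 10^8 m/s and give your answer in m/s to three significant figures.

+6.44 × 10^7 m/s

In units of c (dividing by 3.00 × 10^8 m/s): v = 0.697, u' = -0.567.
u = (u' + v)/(1 + u'v/c²):
u = (-0.567 + 0.697) / (1 + (-0.567)·0.697) = 0.1300/0.6052 = 0.2148
Converting back: u = 0.2148 × 3.00 × 10^8 m/s.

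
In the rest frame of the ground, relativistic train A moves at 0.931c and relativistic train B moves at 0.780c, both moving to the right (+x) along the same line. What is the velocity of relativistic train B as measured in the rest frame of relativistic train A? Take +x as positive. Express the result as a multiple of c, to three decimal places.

β_A = 0.931, β_B = 0.780.
Transform to A's frame with the inverse velocity-addition law: u' = (u − v)/(1 − uv/c²), taking u = β_B and v = β_A.
u' = (0.780 − 0.931) / (1 − (0.931)(0.780)) = -0.1510/0.2738 = -0.5515.

-0.551c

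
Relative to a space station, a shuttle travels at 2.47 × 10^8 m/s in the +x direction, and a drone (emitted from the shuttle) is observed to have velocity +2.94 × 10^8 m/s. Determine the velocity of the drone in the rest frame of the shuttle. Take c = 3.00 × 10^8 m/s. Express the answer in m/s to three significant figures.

v = 0.823c, u = 0.980c.
Invert the composition law: u' = (u − v)/(1 − uv/c²).
u' = (0.980 − 0.823) / (1 − (0.980)(0.823)) = 0.1567/0.1931 = 0.8112.
u' = 0.8112 × 3.00 × 10^8 m/s.

+2.43 × 10^8 m/s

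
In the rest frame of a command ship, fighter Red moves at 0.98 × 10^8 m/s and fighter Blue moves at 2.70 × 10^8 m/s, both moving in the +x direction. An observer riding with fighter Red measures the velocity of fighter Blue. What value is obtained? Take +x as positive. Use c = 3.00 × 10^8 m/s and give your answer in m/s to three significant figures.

+2.44 × 10^8 m/s

β_A = 0.327, β_B = 0.900 (dividing each by c = 3.00 × 10^8 m/s).
Transform to A's frame with the inverse velocity-addition law: u' = (u − v)/(1 − uv/c²), taking u = β_B and v = β_A.
u' = (0.900 − 0.327) / (1 − (0.327)(0.900)) = 0.5733/0.7060 = 0.8121.
u' = 0.8121 × 3.00 × 10^8 m/s.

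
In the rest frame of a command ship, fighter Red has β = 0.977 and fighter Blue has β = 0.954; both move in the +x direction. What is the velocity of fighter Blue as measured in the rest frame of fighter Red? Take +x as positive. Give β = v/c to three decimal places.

β_A = 0.977, β_B = 0.954.
Transform to A's frame with the inverse velocity-addition law: u' = (u − v)/(1 − uv/c²), taking u = β_B and v = β_A.
u' = (0.954 − 0.977) / (1 − (0.977)(0.954)) = -0.0230/0.0679 = -0.3385.

β = -0.339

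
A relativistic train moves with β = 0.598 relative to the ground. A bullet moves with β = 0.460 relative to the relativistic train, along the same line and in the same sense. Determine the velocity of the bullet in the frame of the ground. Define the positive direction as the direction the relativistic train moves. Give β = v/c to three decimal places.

β = 0.830

With v = 0.598 and u' = 0.460 (in units of c),
u = (u' + v)/(1 + u'v/c²):
u = (0.460 + 0.598) / (1 + 0.460·0.598) = 1.0580/1.2751 = 0.8298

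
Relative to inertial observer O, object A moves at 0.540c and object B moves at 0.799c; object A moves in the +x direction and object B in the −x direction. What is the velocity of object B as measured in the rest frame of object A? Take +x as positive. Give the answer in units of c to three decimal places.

β_A = 0.540, β_B = -0.799.
Transform to A's frame with the inverse velocity-addition law: u' = (u − v)/(1 − uv/c²), taking u = β_B and v = β_A.
u' = (-0.799 − 0.540) / (1 − (0.540)(-0.799)) = -1.3390/1.4315 = -0.9354.

-0.935c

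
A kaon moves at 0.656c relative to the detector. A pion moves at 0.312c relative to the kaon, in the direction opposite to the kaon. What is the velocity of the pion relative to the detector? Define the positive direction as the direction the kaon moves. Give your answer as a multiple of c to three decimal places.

With v = 0.656 and u' = -0.312 (in units of c),
u = (u' + v)/(1 + u'v/c²):
u = (-0.312 + 0.656) / (1 + (-0.312)·0.656) = 0.3440/0.7953 = 0.4325

+0.433c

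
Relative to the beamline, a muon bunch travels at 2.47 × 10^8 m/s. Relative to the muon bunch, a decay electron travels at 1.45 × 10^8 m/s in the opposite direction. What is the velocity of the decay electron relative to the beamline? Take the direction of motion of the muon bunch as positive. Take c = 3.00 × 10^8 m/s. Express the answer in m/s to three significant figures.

+1.69 × 10^8 m/s

In units of c (dividing by 3.00 × 10^8 m/s): v = 0.823, u' = -0.483.
u = (u' + v)/(1 + u'v/c²):
u = (-0.483 + 0.823) / (1 + (-0.483)·0.823) = 0.3400/0.6021 = 0.5647
Converting back: u = 0.5647 × 3.00 × 10^8 m/s.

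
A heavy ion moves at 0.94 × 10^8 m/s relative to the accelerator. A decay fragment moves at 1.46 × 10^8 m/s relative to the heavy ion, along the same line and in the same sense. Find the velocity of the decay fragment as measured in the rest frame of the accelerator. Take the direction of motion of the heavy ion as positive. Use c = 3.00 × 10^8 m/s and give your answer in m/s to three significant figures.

2.08 × 10^8 m/s

In units of c (dividing by 3.00 × 10^8 m/s): v = 0.313, u' = 0.487.
u = (u' + v)/(1 + u'v/c²):
u = (0.487 + 0.313) / (1 + 0.487·0.313) = 0.8000/1.1525 = 0.6941
Converting back: u = 0.6941 × 3.00 × 10^8 m/s.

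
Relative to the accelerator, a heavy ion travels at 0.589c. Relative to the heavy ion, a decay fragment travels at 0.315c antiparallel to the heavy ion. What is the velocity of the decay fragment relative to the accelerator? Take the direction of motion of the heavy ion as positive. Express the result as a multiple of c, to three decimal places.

With v = 0.589 and u' = -0.315 (in units of c),
u = (u' + v)/(1 + u'v/c²):
u = (-0.315 + 0.589) / (1 + (-0.315)·0.589) = 0.2740/0.8145 = 0.3364
(Galilean addition would give +0.274c.)

+0.336c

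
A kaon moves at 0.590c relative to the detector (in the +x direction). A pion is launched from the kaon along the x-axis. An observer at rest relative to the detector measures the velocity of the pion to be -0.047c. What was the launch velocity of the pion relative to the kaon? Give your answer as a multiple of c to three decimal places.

-0.620c

Invert the composition law: u' = (u − v)/(1 − uv/c²).
u' = (-0.047 − 0.590) / (1 − (-0.047)(0.590)) = -0.6370/1.0277 = -0.6198.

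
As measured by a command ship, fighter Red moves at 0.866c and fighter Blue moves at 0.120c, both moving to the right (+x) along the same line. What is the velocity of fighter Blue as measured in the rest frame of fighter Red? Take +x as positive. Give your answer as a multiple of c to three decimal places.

-0.833c

β_A = 0.866, β_B = 0.120.
Transform to A's frame with the inverse velocity-addition law: u' = (u − v)/(1 − uv/c²), taking u = β_B and v = β_A.
u' = (0.120 − 0.866) / (1 − (0.866)(0.120)) = -0.7460/0.8961 = -0.8325.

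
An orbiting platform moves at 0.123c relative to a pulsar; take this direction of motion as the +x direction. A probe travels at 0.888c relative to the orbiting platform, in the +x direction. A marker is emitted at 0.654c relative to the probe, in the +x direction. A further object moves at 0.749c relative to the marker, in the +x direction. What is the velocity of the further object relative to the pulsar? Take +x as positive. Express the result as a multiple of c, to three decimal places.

0.997c

Apply u = (u' + v)/(1 + u'v/c²) successively, working outward toward the pulsar.
Start: velocity of the orbiting platform relative to the pulsar = 0.1230c.
Compose with the probe (u' = 0.888 in the orbiting platform frame): u_1 = (0.888 + 0.123) / (1 + 0.888·0.123) = 1.0110/1.1092 = 0.9114.
Compose with the marker (u' = 0.654 in the probe frame): u_2 = (0.654 + 0.911) / (1 + 0.654·0.911) = 1.5654/1.5961 = 0.9808.
Compose with the further object (u' = 0.749 in the marker frame): u_3 = (0.749 + 0.981) / (1 + 0.749·0.981) = 1.7298/1.7346 = 0.9972.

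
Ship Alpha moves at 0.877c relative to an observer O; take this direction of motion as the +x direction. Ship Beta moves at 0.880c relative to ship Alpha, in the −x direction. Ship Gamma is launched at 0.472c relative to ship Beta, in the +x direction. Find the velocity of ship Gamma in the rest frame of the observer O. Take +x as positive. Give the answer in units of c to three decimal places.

Apply u = (u' + v)/(1 + u'v/c²) successively, working outward toward the observer O.
Start: velocity of ship Alpha relative to the observer O = 0.8770c.
Compose with ship Beta (u' = -0.880 in ship Alpha frame): u_1 = (-0.880 + 0.877) / (1 + (-0.880)·0.877) = -0.0030/0.2282 = -0.0131.
Compose with ship Gamma (u' = 0.472 in ship Beta frame): u_2 = (0.472 + (-0.013)) / (1 + 0.472·(-0.013)) = 0.4589/0.9938 = 0.4617.

+0.462c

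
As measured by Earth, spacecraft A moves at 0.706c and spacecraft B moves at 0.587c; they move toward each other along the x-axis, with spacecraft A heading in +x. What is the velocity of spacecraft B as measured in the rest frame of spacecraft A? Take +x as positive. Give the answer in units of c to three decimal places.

β_A = 0.706, β_B = -0.587.
Transform to A's frame with the inverse velocity-addition law: u' = (u − v)/(1 − uv/c²), taking u = β_B and v = β_A.
u' = (-0.587 − 0.706) / (1 − (0.706)(-0.587)) = -1.2930/1.4144 = -0.9142.

-0.914c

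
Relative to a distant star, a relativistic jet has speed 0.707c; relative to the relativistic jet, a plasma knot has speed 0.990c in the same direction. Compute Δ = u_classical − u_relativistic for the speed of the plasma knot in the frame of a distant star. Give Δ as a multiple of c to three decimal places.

Δ = 0.699c

Galilean: u_cl = 0.990 + 0.707 = 1.6970.
Relativistic: u_rel = (0.990 + 0.707) / (1 + 0.990·0.707) = 1.6970/1.6999 = 0.9983.
Δ = 1.6970 − 0.9983 = 0.6987.
(The classical prediction exceeds c; the relativistic result does not.)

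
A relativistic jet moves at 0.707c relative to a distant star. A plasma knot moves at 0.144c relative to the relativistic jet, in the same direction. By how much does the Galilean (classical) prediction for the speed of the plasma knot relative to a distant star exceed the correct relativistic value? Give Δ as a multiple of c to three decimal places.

Δ = 0.079c

Galilean: u_cl = 0.144 + 0.707 = 0.8510.
Relativistic: u_rel = (0.144 + 0.707) / (1 + 0.144·0.707) = 0.8510/1.1018 = 0.7724.
Δ = 0.8510 − 0.7724 = 0.0786.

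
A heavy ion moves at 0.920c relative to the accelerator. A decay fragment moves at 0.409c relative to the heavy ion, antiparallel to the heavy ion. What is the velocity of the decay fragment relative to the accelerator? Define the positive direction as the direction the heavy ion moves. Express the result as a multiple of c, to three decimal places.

With v = 0.920 and u' = -0.409 (in units of c),
u = (u' + v)/(1 + u'v/c²):
u = (-0.409 + 0.920) / (1 + (-0.409)·0.920) = 0.5110/0.6237 = 0.8193
(Galilean addition would give +0.511c.)

+0.819c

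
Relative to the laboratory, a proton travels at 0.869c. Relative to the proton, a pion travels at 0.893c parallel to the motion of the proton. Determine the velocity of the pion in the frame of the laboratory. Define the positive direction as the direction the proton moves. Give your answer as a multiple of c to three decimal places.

With v = 0.869 and u' = 0.893 (in units of c),
u = (u' + v)/(1 + u'v/c²):
u = (0.893 + 0.869) / (1 + 0.893·0.869) = 1.7620/1.7760 = 0.9921
(Galilean addition would give +1.762c, exceeding c.)

0.992c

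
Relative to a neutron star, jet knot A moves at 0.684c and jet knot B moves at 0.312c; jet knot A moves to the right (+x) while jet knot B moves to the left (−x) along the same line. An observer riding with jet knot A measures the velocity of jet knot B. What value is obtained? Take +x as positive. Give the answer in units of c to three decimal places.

β_A = 0.684, β_B = -0.312.
Transform to A's frame with the inverse velocity-addition law: u' = (u − v)/(1 − uv/c²), taking u = β_B and v = β_A.
u' = (-0.312 − 0.684) / (1 − (0.684)(-0.312)) = -0.9960/1.2134 = -0.8208.

-0.821c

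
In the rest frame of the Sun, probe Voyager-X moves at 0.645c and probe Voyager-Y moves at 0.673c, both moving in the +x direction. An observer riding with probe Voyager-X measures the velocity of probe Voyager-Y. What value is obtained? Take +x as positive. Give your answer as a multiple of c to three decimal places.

+0.049c

β_A = 0.645, β_B = 0.673.
Transform to A's frame with the inverse velocity-addition law: u' = (u − v)/(1 − uv/c²), taking u = β_B and v = β_A.
u' = (0.673 − 0.645) / (1 − (0.645)(0.673)) = 0.0280/0.5659 = 0.0495.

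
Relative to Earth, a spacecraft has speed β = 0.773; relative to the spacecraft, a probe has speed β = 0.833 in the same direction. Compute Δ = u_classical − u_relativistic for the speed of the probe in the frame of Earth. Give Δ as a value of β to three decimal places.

Δ = 0.629

Galilean: u_cl = 0.833 + 0.773 = 1.6060.
Relativistic: u_rel = (0.833 + 0.773) / (1 + 0.833·0.773) = 1.6060/1.6439 = 0.9769.
Δ = 1.6060 − 0.9769 = 0.6291.
(The classical prediction exceeds c; the relativistic result does not.)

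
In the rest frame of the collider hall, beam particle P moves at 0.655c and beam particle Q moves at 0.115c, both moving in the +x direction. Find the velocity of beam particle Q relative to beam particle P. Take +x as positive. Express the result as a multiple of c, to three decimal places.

β_A = 0.655, β_B = 0.115.
Transform to A's frame with the inverse velocity-addition law: u' = (u − v)/(1 − uv/c²), taking u = β_B and v = β_A.
u' = (0.115 − 0.655) / (1 − (0.655)(0.115)) = -0.5400/0.9247 = -0.5840.

-0.584c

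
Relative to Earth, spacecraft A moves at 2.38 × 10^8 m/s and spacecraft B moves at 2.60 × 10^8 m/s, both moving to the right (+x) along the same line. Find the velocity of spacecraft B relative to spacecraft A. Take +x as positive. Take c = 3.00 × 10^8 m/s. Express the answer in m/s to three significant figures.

+7.04 × 10^7 m/s

β_A = 0.793, β_B = 0.867 (dividing each by c = 3.00 × 10^8 m/s).
Transform to A's frame with the inverse velocity-addition law: u' = (u − v)/(1 − uv/c²), taking u = β_B and v = β_A.
u' = (0.867 − 0.793) / (1 − (0.793)(0.867)) = 0.0733/0.3124 = 0.2347.
u' = 0.2347 × 3.00 × 10^8 m/s.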